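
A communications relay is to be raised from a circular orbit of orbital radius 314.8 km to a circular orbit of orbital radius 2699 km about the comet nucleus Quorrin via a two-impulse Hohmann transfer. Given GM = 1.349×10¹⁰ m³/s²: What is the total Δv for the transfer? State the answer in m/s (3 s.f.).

r₁ = 314.8 km = 3.148×10⁵ m.
r₂ = 2699 km = 2.699×10⁶ m.
Transfer ellipse a_t = (r₁ + r₂)/2 = 1.507×10⁶ m.
At r₁: circular v_c1 = √(μ/r₁) = 207.0 m/s; transfer-periapsis v_p = √[μ(2/r₁ − 1/a_t)] = 277.0 m/s.
Δv₁ = v_p − v_c1 = 70.03 m/s.
At r₂: circular v_c2 = √(μ/r₂) = 70.70 m/s; transfer-apoapsis v_a = √[μ(2/r₂ − 1/a_t)] = 32.31 m/s.
Δv₂ = v_c2 − v_a = 38.38 m/s.
Total Δv = Δv₁ + Δv₂ = 108.4 m/s.

Δv_total ≈ 108 m/s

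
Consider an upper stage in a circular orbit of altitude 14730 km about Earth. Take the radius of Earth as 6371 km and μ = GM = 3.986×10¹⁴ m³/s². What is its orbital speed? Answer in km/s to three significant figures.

v ≈ 4.35 km/s

r = 6371 + 14730 = 21101 km = 2.1101×10⁷ m.
For a circular orbit v = √(μ/r) = √(3.986×10¹⁴ / 2.110×10⁷) = √(1.889×10⁷) = 4346 m/s.
That is 4.346 km/s.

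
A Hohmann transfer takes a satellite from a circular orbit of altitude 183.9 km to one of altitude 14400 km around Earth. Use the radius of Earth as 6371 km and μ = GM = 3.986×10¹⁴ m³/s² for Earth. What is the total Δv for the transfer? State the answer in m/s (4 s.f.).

r₁ = 6371 + 183.9 = 6554.9 km = 6.5549×10⁶ m.
r₂ = 6371 + 14400 = 20771 km = 2.0771×10⁷ m.
Transfer ellipse a_t = (r₁ + r₂)/2 = 1.366×10⁷ m.
At r₁: circular v_c1 = √(μ/r₁) = 7798 m/s; transfer-perigee v_p = √[μ(2/r₁ − 1/a_t)] = 9615 m/s.
Δv₁ = v_p − v_c1 = 1817 m/s.
At r₂: circular v_c2 = √(μ/r₂) = 4381 m/s; transfer-apogee v_a = √[μ(2/r₂ − 1/a_t)] = 3034 m/s.
Δv₂ = v_c2 − v_a = 1346 m/s.
Total Δv = Δv₁ + Δv₂ = 3163 m/s.

Δv_total ≈ 3163 m/s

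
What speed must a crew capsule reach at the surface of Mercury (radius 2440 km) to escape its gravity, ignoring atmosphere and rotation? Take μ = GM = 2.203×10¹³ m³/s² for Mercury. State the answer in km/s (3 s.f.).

r = R = 2.440×10⁶ m.
Escape speed v_esc = √(2μ/r) = √(2 × 2.203×10¹³ / 2.440×10⁶) = √(1.806×10⁷) = 4249 m/s.
= 4.249 km/s.

v_esc ≈ 4.25 km/s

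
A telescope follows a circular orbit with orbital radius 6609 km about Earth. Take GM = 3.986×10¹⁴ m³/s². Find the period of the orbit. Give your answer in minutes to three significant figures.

T ≈ 89.1 minutes

r = 6609 km = 6.609×10⁶ m.
Kepler's third law: T = 2π√(r³/μ) = 2π√((6.609×10⁶)³ / 3.986×10¹⁴).
r³/μ = 7.242×10⁵ s², so T = 2π × 8.510×10² = 5.347×10³ s.
Converting: 5.347×10³ s ÷ 60.00 = 89.12 minutes.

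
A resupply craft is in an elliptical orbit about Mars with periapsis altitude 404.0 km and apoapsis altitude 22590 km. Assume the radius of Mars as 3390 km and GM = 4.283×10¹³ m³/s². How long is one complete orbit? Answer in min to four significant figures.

T ≈ 919.1 min

r_p = 3390 + 404.0 = 3794.0 km = 3.7940×10⁶ m.
r_a = 3390 + 22590 = 25980 km = 2.5980×10⁷ m.
Semi-major axis a = (r_p + r_a)/2 = (3794.0 + 25980)/2 = 14887 km = 1.489×10⁷ m.
By Kepler's third law T = 2π√(a³/μ) = 2π × 8.777×10³ = 5.515×10⁴ s.
= 919.1 min.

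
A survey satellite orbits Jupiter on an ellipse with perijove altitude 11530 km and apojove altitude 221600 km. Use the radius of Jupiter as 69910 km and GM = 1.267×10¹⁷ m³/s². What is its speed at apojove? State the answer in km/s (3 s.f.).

r_p = 69910 + 11530 = 81440 km = 8.1440×10⁷ m.
r_a = 69910 + 221600 = 291510 km = 2.9151×10⁸ m.
Semi-major axis a = (r_p + r_a)/2 = 1.8648×10⁵ km = 1.865×10⁸ m.
Vis-viva: v² = μ(2/r − 1/a) = 1.267×10¹⁷ × (6.861×10⁻⁹ − 5.363×10⁻⁹) = 1.898×10⁸ m²/s².
v = 13780 m/s = 13.78 km/s.

v ≈ 13.8 km/s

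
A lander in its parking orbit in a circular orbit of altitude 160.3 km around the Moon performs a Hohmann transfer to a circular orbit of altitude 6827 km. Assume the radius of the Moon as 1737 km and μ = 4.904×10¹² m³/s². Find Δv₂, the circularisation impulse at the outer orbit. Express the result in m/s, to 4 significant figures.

r₁ = 1737 + 160.3 = 1897.3 km = 1.8973×10⁶ m.
r₂ = 1737 + 6827 = 8564.0 km = 8.5640×10⁶ m.
Transfer ellipse a_t = (r₁ + r₂)/2 = 5.231×10⁶ m.
At r₁: circular v_c1 = √(μ/r₁) = 1608 m/s; transfer-perilune v_p = √[μ(2/r₁ − 1/a_t)] = 2057 m/s.
At r₂: circular v_c2 = √(μ/r₂) = 756.7 m/s; transfer-apolune v_a = √[μ(2/r₂ − 1/a_t)] = 455.8 m/s.
Δv₂ = v_c2 − v_a = 301.0 m/s.

Δv ≈ 301.0 m/s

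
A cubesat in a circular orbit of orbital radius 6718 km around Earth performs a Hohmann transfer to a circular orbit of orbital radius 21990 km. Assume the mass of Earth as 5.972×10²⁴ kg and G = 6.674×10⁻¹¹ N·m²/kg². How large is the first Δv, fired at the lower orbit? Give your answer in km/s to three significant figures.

Δv ≈ 1.83 km/s

μ = GM = 6.674×10⁻¹¹ × 5.972×10²⁴ = 3.986×10¹⁴ m³/s².
r₁ = 6718 km = 6.718×10⁶ m.
r₂ = 21990 km = 2.199×10⁷ m.
Transfer ellipse a_t = (r₁ + r₂)/2 = 1.435×10⁷ m.
At r₁: circular v_c1 = √(μ/r₁) = 7703 m/s; transfer-perigee v_p = √[μ(2/r₁ − 1/a_t)] = 9534 m/s.
Δv₁ = v_p − v_c1 = 1831 m/s.
= 1.831 km/s.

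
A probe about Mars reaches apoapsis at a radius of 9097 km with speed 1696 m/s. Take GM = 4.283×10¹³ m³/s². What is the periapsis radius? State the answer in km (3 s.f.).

periapsis radius ≈ 4000 km

r_a = 9.097×10⁶ m.
Specific energy ε = v²/2 − μ/r = -3.270×10⁶ J/kg, so a = −μ/(2ε) = 6.549×10⁶ m.
The apsides satisfy r_p + r_a = 2a, so the periapsis radius is 2a − r_a = 4.001×10⁶ m = 4001.1 km.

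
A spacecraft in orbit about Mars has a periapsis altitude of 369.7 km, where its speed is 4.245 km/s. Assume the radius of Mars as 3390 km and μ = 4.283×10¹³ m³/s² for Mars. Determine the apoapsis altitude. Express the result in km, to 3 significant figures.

apoapsis altitude ≈ 10800 km

r_p = 3390 + 369.7 = 3759.7 km = 3.760×10⁶ m.
Specific energy ε = v²/2 − μ/r = -2.382×10⁶ J/kg, so a = −μ/(2ε) = 8.991×10⁶ m.
The apsides satisfy r_p + r_a = 2a, so the apoapsis radius is 2a − r_p = 1.422×10⁷ m = 14222 km.
Apoapsis altitude = 14222 − 3390 = 10832 km.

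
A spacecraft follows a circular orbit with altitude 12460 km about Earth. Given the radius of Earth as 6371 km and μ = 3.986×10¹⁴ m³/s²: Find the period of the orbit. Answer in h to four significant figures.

T ≈ 7.144 h

r = 6371 + 12460 = 18831 km = 1.8831×10⁷ m.
Kepler's third law: T = 2π√(r³/μ) = 2π√((1.883×10⁷)³ / 3.986×10¹⁴).
r³/μ = 1.675×10⁷ s², so T = 2π × 4.093×10³ = 2.572×10⁴ s.
Converting: 2.572×10⁴ s ÷ 3600 = 7.144 h.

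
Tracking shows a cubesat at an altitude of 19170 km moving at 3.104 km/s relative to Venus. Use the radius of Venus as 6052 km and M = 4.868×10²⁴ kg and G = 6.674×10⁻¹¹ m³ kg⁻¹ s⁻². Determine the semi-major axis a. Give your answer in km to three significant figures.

a ≈ 20100 km

μ = GM = 6.674×10⁻¹¹ × 4.868×10²⁴ = 3.249×10¹⁴ m³/s².
r = 6052 + 19170 = 25222 km = 2.522×10⁷ m.
Specific orbital energy ε = v²/2 − μ/r = (3104)²/2 − 3.249×10¹⁴/2.522×10⁷ = -8.064×10⁶ J/kg.
Since ε = −μ/(2a), a = −μ/(2ε) = 2.014×10⁷ m = 20145 km.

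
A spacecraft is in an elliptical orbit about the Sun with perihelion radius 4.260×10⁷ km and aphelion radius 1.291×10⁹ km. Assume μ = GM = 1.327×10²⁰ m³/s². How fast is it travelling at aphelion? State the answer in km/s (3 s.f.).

Semi-major axis a = (r_p + r_a)/2 = 6.6680×10⁸ km = 6.668×10¹¹ m.
Vis-viva: v² = μ(2/r − 1/a) = 1.327×10²⁰ × (1.549×10⁻¹² − 1.500×10⁻¹²) = 6.567×10⁶ m²/s².
v = 2563 m/s = 2.563 km/s.

v ≈ 2.56 km/s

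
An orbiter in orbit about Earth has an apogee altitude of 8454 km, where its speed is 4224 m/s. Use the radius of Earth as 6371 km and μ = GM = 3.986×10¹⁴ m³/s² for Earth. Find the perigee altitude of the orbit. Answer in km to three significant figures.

perigee altitude ≈ 990 km

r_a = 6371 + 8454 = 14825 km = 1.482×10⁷ m.
Specific energy ε = v²/2 − μ/r = -1.797×10⁷ J/kg, so a = −μ/(2ε) = 1.109×10⁷ m.
The apsides satisfy r_p + r_a = 2a, so the perigee radius is 2a − r_a = 7.361×10⁶ m = 7361.4 km.
Perigee altitude = 7361.4 − 6371 = 990.44 km.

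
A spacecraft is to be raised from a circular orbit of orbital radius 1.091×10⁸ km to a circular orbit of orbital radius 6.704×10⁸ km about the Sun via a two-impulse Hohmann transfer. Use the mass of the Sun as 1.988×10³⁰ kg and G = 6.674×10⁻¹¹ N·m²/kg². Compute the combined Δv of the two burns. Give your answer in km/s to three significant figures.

μ = GM = 6.674×10⁻¹¹ × 1.988×10³⁰ = 1.327×10²⁰ m³/s².
r₁ = 1.091×10⁸ km = 1.091×10¹¹ m.
r₂ = 6.704×10⁸ km = 6.704×10¹¹ m.
Transfer ellipse a_t = (r₁ + r₂)/2 = 3.898×10¹¹ m.
At r₁: circular v_c1 = √(μ/r₁) = 34870 m/s; transfer-perihelion v_p = √[μ(2/r₁ − 1/a_t)] = 45740 m/s.
Δv₁ = v_p − v_c1 = 10860 m/s.
At r₂: circular v_c2 = √(μ/r₂) = 14070 m/s; transfer-aphelion v_a = √[μ(2/r₂ − 1/a_t)] = 7443 m/s.
Δv₂ = v_c2 − v_a = 6625 m/s.
Total Δv = Δv₁ + Δv₂ = 17490 m/s = 17.49 km/s.

Δv_total ≈ 17.5 km/s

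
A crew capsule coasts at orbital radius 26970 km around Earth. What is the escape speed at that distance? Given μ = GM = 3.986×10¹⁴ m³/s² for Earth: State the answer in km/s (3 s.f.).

r = 26970 km = 2.697×10⁷ m.
Escape speed v_esc = √(2μ/r) = √(2 × 3.986×10¹⁴ / 2.697×10⁷) = √(2.956×10⁷) = 5437 m/s.
= 5.437 km/s.

v_esc ≈ 5.44 km/s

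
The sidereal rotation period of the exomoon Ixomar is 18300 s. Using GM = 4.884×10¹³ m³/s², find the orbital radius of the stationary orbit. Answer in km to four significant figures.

A synchronous orbit has period T, so by Kepler's third law a = (μT²/4π²)^(1/3).
μT²/4π² = 4.884×10¹³ × (1.830×10⁴)² / 39.48 = 4.143×10²⁰ m³.
a = 7.455×10⁶ m = 7454.9 km.

r_sync ≈ 7455 km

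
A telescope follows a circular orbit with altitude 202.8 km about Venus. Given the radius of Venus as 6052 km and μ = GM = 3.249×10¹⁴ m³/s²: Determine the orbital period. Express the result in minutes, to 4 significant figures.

T ≈ 90.88 minutes

r = 6052 + 202.8 = 6254.8 km = 6.2548×10⁶ m.
Kepler's third law: T = 2π√(r³/μ) = 2π√((6.255×10⁶)³ / 3.249×10¹⁴).
r³/μ = 7.532×10⁵ s², so T = 2π × 8.679×10² = 5.453×10³ s.
Converting: 5.453×10³ s ÷ 60.00 = 90.88 minutes.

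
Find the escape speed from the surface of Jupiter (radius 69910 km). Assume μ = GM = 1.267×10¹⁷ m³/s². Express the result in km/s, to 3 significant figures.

v_esc ≈ 60.2 km/s

r = R = 6.991×10⁷ m.
Escape speed v_esc = √(2μ/r) = √(2 × 1.267×10¹⁷ / 6.991×10⁷) = √(3.625×10⁹) = 60210 m/s.
= 60.21 km/s.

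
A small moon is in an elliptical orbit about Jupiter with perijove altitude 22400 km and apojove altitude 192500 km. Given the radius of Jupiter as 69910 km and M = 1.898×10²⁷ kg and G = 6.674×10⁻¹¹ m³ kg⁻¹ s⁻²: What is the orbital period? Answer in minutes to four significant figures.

T ≈ 695.0 minutes

μ = GM = 6.674×10⁻¹¹ × 1.898×10²⁷ = 1.267×10¹⁷ m³/s².
r_p = 69910 + 22400 = 92310 km = 9.2310×10⁷ m.
r_a = 69910 + 192500 = 262410 km = 2.6241×10⁸ m.
Semi-major axis a = (r_p + r_a)/2 = (92310 + 2.6241×10⁵)/2 = 1.7736×10⁵ km = 1.774×10⁸ m.
By Kepler's third law T = 2π√(a³/μ) = 2π × 6.637×10³ = 4.170×10⁴ s.
= 695.0 minutes.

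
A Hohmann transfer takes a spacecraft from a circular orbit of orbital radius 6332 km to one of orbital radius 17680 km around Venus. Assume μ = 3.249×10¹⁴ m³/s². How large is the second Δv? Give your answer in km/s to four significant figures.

Δv ≈ 1.174 km/s

r₁ = 6332 km = 6.332×10⁶ m.
r₂ = 17680 km = 1.768×10⁷ m.
Transfer ellipse a_t = (r₁ + r₂)/2 = 1.201×10⁷ m.
At r₁: circular v_c1 = √(μ/r₁) = 7163 m/s; transfer-periapsis v_p = √[μ(2/r₁ − 1/a_t)] = 8693 m/s.
At r₂: circular v_c2 = √(μ/r₂) = 4287 m/s; transfer-apoapsis v_a = √[μ(2/r₂ − 1/a_t)] = 3113 m/s.
Δv₂ = v_c2 − v_a = 1174 m/s.
= 1.174 km/s.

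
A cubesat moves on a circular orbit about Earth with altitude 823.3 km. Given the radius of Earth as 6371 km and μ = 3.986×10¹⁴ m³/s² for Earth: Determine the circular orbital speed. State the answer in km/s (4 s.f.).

v ≈ 7.443 km/s

r = 6371 + 823.3 = 7194.3 km = 7.1943×10⁶ m.
For a circular orbit v = √(μ/r) = √(3.986×10¹⁴ / 7.194×10⁶) = √(5.540×10⁷) = 7443 m/s.
That is 7.443 km/s.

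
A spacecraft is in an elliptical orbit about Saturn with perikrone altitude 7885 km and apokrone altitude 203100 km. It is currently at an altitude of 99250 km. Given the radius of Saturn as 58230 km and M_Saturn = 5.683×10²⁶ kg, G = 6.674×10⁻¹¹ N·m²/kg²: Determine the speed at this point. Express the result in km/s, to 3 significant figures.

μ = GM = 6.674×10⁻¹¹ × 5.683×10²⁶ = 3.793×10¹⁶ m³/s².
r_p = 58230 + 7885 = 66115 km = 6.6115×10⁷ m.
r_a = 58230 + 203100 = 261330 km = 2.6133×10⁸ m.
r = 58230 + 99250 = 1.5748×10⁵ km = 1.575×10⁸ m.
Semi-major axis a = (r_p + r_a)/2 = 1.6372×10⁵ km = 1.637×10⁸ m.
Vis-viva: v² = μ(2/r − 1/a) = 3.793×10¹⁶ × (1.270×10⁻⁸ − 6.108×10⁻⁹) = 2.500×10⁸ m²/s².
v = 15810 m/s = 15.81 km/s.

v ≈ 15.8 km/s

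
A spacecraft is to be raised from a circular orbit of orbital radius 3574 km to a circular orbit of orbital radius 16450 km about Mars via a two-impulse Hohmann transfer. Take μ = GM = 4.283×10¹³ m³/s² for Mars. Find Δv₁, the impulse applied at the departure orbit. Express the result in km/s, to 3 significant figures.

Δv ≈ 0.976 km/s

r₁ = 3574 km = 3.574×10⁶ m.
r₂ = 16450 km = 1.645×10⁷ m.
Transfer ellipse a_t = (r₁ + r₂)/2 = 1.001×10⁷ m.
At r₁: circular v_c1 = √(μ/r₁) = 3462 m/s; transfer-periapsis v_p = √[μ(2/r₁ − 1/a_t)] = 4437 m/s.
Δv₁ = v_p − v_c1 = 975.5 m/s.
= 0.9755 km/s.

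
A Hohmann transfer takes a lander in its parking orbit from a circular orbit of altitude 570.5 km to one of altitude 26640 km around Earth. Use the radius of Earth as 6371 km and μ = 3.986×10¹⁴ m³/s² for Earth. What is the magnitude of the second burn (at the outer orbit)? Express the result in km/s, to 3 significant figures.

Δv ≈ 1.43 km/s

r₁ = 6371 + 570.5 = 6941.5 km = 6.9415×10⁶ m.
r₂ = 6371 + 26640 = 33011 km = 3.3011×10⁷ m.
Transfer ellipse a_t = (r₁ + r₂)/2 = 1.998×10⁷ m.
At r₁: circular v_c1 = √(μ/r₁) = 7578 m/s; transfer-perigee v_p = √[μ(2/r₁ − 1/a_t)] = 9741 m/s.
At r₂: circular v_c2 = √(μ/r₂) = 3475 m/s; transfer-apogee v_a = √[μ(2/r₂ − 1/a_t)] = 2048 m/s.
Δv₂ = v_c2 − v_a = 1427 m/s.
= 1.427 km/s.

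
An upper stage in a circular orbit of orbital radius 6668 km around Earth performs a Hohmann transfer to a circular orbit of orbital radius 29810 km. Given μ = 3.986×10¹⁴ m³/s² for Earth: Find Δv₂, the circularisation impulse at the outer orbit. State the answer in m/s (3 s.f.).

r₁ = 6668 km = 6.668×10⁶ m.
r₂ = 29810 km = 2.981×10⁷ m.
Transfer ellipse a_t = (r₁ + r₂)/2 = 1.824×10⁷ m.
At r₁: circular v_c1 = √(μ/r₁) = 7732 m/s; transfer-perigee v_p = √[μ(2/r₁ − 1/a_t)] = 9884 m/s.
At r₂: circular v_c2 = √(μ/r₂) = 3657 m/s; transfer-apogee v_a = √[μ(2/r₂ − 1/a_t)] = 2211 m/s.
Δv₂ = v_c2 − v_a = 1446 m/s.

Δv ≈ 1450 m/s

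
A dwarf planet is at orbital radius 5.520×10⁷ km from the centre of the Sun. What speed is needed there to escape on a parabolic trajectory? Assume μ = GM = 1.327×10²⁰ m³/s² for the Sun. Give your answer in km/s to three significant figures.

r = 5.520×10⁷ km = 5.520×10¹⁰ m.
Escape speed v_esc = √(2μ/r) = √(2 × 1.327×10²⁰ / 5.520×10¹⁰) = √(4.808×10⁹) = 69340 m/s.
= 69.34 km/s.

v_esc ≈ 69.3 km/s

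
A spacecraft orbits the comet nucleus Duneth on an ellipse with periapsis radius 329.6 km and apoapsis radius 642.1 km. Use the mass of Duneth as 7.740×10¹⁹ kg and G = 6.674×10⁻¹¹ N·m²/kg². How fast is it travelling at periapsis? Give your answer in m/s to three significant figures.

μ = GM = 6.674×10⁻¹¹ × 7.740×10¹⁹ = 5.166×10⁹ m³/s².
Semi-major axis a = (r_p + r_a)/2 = 485.85 km = 4.858×10⁵ m.
Vis-viva: v² = μ(2/r − 1/a) = 5.166×10⁹ × (6.068×10⁻⁶ − 2.058×10⁻⁶) = 2.071×10⁴ m²/s².
v = 143.9 m/s.

v ≈ 144 m/s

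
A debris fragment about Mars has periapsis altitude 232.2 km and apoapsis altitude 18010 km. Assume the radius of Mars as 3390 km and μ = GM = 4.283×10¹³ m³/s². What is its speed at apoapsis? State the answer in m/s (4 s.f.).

v ≈ 761.2 m/s

r_p = 3390 + 232.2 = 3622.2 km = 3.6222×10⁶ m.
r_a = 3390 + 18010 = 21400 km = 2.1400×10⁷ m.
Semi-major axis a = (r_p + r_a)/2 = 12511 km = 1.251×10⁷ m.
Vis-viva: v² = μ(2/r − 1/a) = 4.283×10¹³ × (9.346×10⁻⁸ − 7.993×10⁻⁸) = 5.794×10⁵ m²/s².
v = 761.2 m/s.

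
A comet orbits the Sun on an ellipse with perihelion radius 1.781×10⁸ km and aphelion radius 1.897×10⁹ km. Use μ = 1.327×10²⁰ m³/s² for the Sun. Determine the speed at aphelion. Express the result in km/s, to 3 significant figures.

Semi-major axis a = (r_p + r_a)/2 = 1.0376×10⁹ km = 1.038×10¹² m.
Vis-viva: v² = μ(2/r − 1/a) = 1.327×10²⁰ × (1.054×10⁻¹² − 9.638×10⁻¹³) = 1.201×10⁷ m²/s².
v = 3465 m/s = 3.465 km/s.

v ≈ 3.47 km/s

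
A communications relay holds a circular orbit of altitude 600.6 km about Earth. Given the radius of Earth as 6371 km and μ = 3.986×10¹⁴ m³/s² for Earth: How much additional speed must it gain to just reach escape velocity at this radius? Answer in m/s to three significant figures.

Δv ≈ 3130 m/s

r = 6371 + 600.6 = 6971.6 km = 6.9716×10⁶ m.
Circular speed v_c = √(μ/r) = 7561 m/s.
Escape speed v_esc = √(2μ/r) = √2 × v_c = 10690 m/s.
Δv = v_esc − v_c = 3132 m/s.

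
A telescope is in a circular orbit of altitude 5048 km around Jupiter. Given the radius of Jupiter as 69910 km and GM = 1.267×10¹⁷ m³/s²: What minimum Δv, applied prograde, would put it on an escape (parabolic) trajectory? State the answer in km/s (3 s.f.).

r = 69910 + 5048 = 74958 km = 7.4958×10⁷ m.
Circular speed v_c = √(μ/r) = 41110 m/s.
Escape speed v_esc = √(2μ/r) = √2 × v_c = 58140 m/s.
Δv = v_esc − v_c = 17030 m/s = 17.03 km/s.

Δv ≈ 17.0 km/s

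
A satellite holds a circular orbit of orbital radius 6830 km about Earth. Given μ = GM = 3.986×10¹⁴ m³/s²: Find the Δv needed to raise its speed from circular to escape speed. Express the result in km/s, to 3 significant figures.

r = 6830 km = 6.830×10⁶ m.
Circular speed v_c = √(μ/r) = 7639 m/s.
Escape speed v_esc = √(2μ/r) = √2 × v_c = 10800 m/s.
Δv = v_esc − v_c = 3164 m/s = 3.164 km/s.

Δv ≈ 3.16 km/s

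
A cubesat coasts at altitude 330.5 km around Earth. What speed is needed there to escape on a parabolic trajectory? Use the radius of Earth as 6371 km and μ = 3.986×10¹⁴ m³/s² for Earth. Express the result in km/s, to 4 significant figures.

r = 6371 + 330.5 = 6701.5 km = 6.7015×10⁶ m.
Escape speed v_esc = √(2μ/r) = √(2 × 3.986×10¹⁴ / 6.702×10⁶) = √(1.190×10⁸) = 10910 m/s.
= 10.91 km/s.

v_esc ≈ 10.91 km/s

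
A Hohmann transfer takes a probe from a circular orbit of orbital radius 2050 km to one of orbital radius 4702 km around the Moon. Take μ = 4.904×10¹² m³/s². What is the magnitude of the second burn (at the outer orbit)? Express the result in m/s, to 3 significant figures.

r₁ = 2050 km = 2.050×10⁶ m.
r₂ = 4702 km = 4.702×10⁶ m.
Transfer ellipse a_t = (r₁ + r₂)/2 = 3.376×10⁶ m.
At r₁: circular v_c1 = √(μ/r₁) = 1547 m/s; transfer-perilune v_p = √[μ(2/r₁ − 1/a_t)] = 1825 m/s.
At r₂: circular v_c2 = √(μ/r₂) = 1021 m/s; transfer-apolune v_a = √[μ(2/r₂ − 1/a_t)] = 795.8 m/s.
Δv₂ = v_c2 − v_a = 225.4 m/s.

Δv ≈ 225 m/s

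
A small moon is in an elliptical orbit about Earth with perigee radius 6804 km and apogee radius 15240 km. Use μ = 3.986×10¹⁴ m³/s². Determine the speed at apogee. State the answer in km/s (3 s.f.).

Semi-major axis a = (r_p + r_a)/2 = 11022 km = 1.102×10⁷ m.
Vis-viva: v² = μ(2/r − 1/a) = 3.986×10¹⁴ × (1.312×10⁻⁷ − 9.073×10⁻⁸) = 1.615×10⁷ m²/s².
v = 4018 m/s = 4.018 km/s.

v ≈ 4.02 km/s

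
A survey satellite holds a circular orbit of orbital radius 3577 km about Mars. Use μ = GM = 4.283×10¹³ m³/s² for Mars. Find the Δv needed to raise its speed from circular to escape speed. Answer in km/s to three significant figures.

r = 3577 km = 3.577×10⁶ m.
Circular speed v_c = √(μ/r) = 3460 m/s.
Escape speed v_esc = √(2μ/r) = √2 × v_c = 4894 m/s.
Δv = v_esc − v_c = 1433 m/s = 1.433 km/s.

Δv ≈ 1.43 km/s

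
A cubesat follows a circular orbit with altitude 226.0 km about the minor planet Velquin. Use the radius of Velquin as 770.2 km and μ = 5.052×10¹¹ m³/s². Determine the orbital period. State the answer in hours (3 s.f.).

T ≈ 2.44 hours

r = 770.2 + 226.0 = 996.20 km = 9.9620×10⁵ m.
Kepler's third law: T = 2π√(r³/μ) = 2π√((9.962×10⁵)³ / 5.052×10¹¹).
r³/μ = 1.957×10⁶ s², so T = 2π × 1.399×10³ = 8.790×10³ s.
Converting: 8.790×10³ s ÷ 3600 = 2.442 hours.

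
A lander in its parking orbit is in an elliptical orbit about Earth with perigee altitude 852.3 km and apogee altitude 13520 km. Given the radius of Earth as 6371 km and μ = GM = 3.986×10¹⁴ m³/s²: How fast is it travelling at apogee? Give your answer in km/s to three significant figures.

r_p = 6371 + 852.3 = 7223.3 km = 7.2233×10⁶ m.
r_a = 6371 + 13520 = 19891 km = 1.9891×10⁷ m.
Semi-major axis a = (r_p + r_a)/2 = 13557 km = 1.356×10⁷ m.
Vis-viva: v² = μ(2/r − 1/a) = 3.986×10¹⁴ × (1.005×10⁻⁷ − 7.376×10⁻⁸) = 1.068×10⁷ m²/s².
v = 3268 m/s = 3.268 km/s.

v ≈ 3.27 km/s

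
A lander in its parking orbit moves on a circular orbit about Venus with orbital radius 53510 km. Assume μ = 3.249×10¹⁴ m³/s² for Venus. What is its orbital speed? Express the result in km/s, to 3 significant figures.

v ≈ 2.46 km/s

r = 53510 km = 5.351×10⁷ m.
For a circular orbit v = √(μ/r) = √(3.249×10¹⁴ / 5.351×10⁷) = √(6.072×10⁶) = 2464 m/s.
That is 2.464 km/s.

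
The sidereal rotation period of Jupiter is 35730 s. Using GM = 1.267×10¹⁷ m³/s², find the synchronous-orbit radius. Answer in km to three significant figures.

r_sync ≈ 1.60×10⁵ km

A synchronous orbit has period T, so by Kepler's third law a = (μT²/4π²)^(1/3).
μT²/4π² = 1.267×10¹⁷ × (3.573×10⁴)² / 39.48 = 4.097×10²⁴ m³.
a = 1.600×10⁸ m = 1.6002×10⁵ km.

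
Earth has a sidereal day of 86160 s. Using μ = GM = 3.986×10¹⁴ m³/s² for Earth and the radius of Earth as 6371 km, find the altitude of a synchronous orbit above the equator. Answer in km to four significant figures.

A synchronous orbit has period T, so by Kepler's third law a = (μT²/4π²)^(1/3).
μT²/4π² = 3.986×10¹⁴ × (8.616×10⁴)² / 39.48 = 7.495×10²² m³.
a = 4.216×10⁷ m = 42163 km.
Altitude h = a − R = 42163 − 6371 = 35792 km.

h_sync ≈ 35790 km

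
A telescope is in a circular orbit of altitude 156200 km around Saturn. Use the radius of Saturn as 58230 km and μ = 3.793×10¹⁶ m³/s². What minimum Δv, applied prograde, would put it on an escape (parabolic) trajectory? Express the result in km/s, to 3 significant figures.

r = 58230 + 156200 = 214430 km = 2.1443×10⁸ m.
Circular speed v_c = √(μ/r) = 13300 m/s.
Escape speed v_esc = √(2μ/r) = √2 × v_c = 18810 m/s.
Δv = v_esc − v_c = 5509 m/s = 5.509 km/s.

Δv ≈ 5.51 km/s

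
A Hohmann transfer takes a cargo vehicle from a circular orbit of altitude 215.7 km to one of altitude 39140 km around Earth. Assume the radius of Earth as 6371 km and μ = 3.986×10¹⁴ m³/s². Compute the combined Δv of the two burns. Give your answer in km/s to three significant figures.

r₁ = 6371 + 215.7 = 6586.7 km = 6.5867×10⁶ m.
r₂ = 6371 + 39140 = 45511 km = 4.5511×10⁷ m.
Transfer ellipse a_t = (r₁ + r₂)/2 = 2.605×10⁷ m.
At r₁: circular v_c1 = √(μ/r₁) = 7779 m/s; transfer-perigee v_p = √[μ(2/r₁ − 1/a_t)] = 10280 m/s.
Δv₁ = v_p − v_c1 = 2503 m/s.
At r₂: circular v_c2 = √(μ/r₂) = 2959 m/s; transfer-apogee v_a = √[μ(2/r₂ − 1/a_t)] = 1488 m/s.
Δv₂ = v_c2 − v_a = 1471 m/s.
Total Δv = Δv₁ + Δv₂ = 3975 m/s = 3.975 km/s.

Δv_total ≈ 3.97 km/s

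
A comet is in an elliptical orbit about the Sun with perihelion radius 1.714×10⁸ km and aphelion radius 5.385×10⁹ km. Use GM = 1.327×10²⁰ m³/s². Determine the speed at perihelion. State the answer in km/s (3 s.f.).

Semi-major axis a = (r_p + r_a)/2 = 2.7782×10⁹ km = 2.778×10¹² m.
Vis-viva: v² = μ(2/r − 1/a) = 1.327×10²⁰ × (1.167×10⁻¹¹ − 3.599×10⁻¹³) = 1.501×10⁹ m²/s².
v = 38740 m/s = 38.74 km/s.

v ≈ 38.7 km/s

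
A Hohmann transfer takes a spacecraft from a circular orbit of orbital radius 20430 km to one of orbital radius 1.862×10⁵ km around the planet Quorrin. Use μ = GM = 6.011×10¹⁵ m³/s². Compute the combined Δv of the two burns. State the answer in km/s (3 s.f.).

Δv_total ≈ 9.03 km/s

r₁ = 20430 km = 2.043×10⁷ m.
r₂ = 1.862×10⁵ km = 1.862×10⁸ m.
Transfer ellipse a_t = (r₁ + r₂)/2 = 1.033×10⁸ m.
At r₁: circular v_c1 = √(μ/r₁) = 17150 m/s; transfer-periapsis v_p = √[μ(2/r₁ − 1/a_t)] = 23030 m/s.
Δv₁ = v_p − v_c1 = 5875 m/s.
At r₂: circular v_c2 = √(μ/r₂) = 5682 m/s; transfer-apoapsis v_a = √[μ(2/r₂ − 1/a_t)] = 2527 m/s.
Δv₂ = v_c2 − v_a = 3155 m/s.
Total Δv = Δv₁ + Δv₂ = 9030 m/s = 9.030 km/s.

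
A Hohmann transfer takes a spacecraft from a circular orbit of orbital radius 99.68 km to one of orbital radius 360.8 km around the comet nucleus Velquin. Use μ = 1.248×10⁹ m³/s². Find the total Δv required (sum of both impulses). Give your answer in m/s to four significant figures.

Δv_total ≈ 48.29 m/s

r₁ = 99.68 km = 9.968×10⁴ m.
r₂ = 360.8 km = 3.608×10⁵ m.
Transfer ellipse a_t = (r₁ + r₂)/2 = 2.302×10⁵ m.
At r₁: circular v_c1 = √(μ/r₁) = 111.9 m/s; transfer-periapsis v_p = √[μ(2/r₁ − 1/a_t)] = 140.1 m/s.
Δv₁ = v_p − v_c1 = 28.18 m/s.
At r₂: circular v_c2 = √(μ/r₂) = 58.81 m/s; transfer-apoapsis v_a = √[μ(2/r₂ − 1/a_t)] = 38.70 m/s.
Δv₂ = v_c2 − v_a = 20.12 m/s.
Total Δv = Δv₁ + Δv₂ = 48.29 m/s.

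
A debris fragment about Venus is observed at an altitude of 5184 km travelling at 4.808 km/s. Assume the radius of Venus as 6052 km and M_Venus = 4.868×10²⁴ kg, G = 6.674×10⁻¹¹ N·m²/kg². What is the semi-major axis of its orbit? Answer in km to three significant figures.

μ = GM = 6.674×10⁻¹¹ × 4.868×10²⁴ = 3.249×10¹⁴ m³/s².
r = 6052 + 5184 = 11236 km = 1.124×10⁷ m.
Vis-viva rearranged: 1/a = 2/r − v²/μ = 1.780×10⁻⁷ − 7.115×10⁻⁸ = 1.068×10⁻⁷ m⁻¹.
a = 9.359×10⁶ m = 9359.2 km.

a ≈ 9360 km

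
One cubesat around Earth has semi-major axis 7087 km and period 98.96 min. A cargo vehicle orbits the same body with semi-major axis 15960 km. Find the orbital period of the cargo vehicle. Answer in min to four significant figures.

T₂ ≈ 334.4 min

Kepler's third law: T² ∝ a³, so T₂ = T₁ (a₂/a₁)^(3/2).
a₂/a₁ = 2.252, (a₂/a₁)^(3/2) = 3.380.
T₂ = 98.96 × 3.380 = 334.4 min.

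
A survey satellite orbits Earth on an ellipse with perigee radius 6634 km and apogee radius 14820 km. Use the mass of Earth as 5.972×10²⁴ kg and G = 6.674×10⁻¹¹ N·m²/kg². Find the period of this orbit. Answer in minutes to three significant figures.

T ≈ 184 minutes

μ = GM = 6.674×10⁻¹¹ × 5.972×10²⁴ = 3.986×10¹⁴ m³/s².
Semi-major axis a = (r_p + r_a)/2 = (6634.0 + 14820)/2 = 10727 km = 1.073×10⁷ m.
By Kepler's third law T = 2π√(a³/μ) = 2π × 1.760×10³ = 1.106×10⁴ s.
= 184.3 minutes.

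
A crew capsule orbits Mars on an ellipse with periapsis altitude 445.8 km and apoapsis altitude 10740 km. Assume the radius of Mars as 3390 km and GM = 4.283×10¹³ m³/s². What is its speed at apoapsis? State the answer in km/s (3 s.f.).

v ≈ 1.14 km/s

r_p = 3390 + 445.8 = 3835.8 km = 3.8358×10⁶ m.
r_a = 3390 + 10740 = 14130 km = 1.4130×10⁷ m.
Semi-major axis a = (r_p + r_a)/2 = 8982.9 km = 8.983×10⁶ m.
Vis-viva: v² = μ(2/r − 1/a) = 4.283×10¹³ × (1.415×10⁻⁷ − 1.113×10⁻⁷) = 1.294×10⁶ m²/s².
v = 1138 m/s = 1.138 km/s.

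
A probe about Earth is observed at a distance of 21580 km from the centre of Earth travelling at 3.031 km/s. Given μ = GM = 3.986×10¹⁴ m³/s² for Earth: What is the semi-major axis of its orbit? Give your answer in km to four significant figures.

r = 2.158×10⁷ m.
Specific orbital energy ε = v²/2 − μ/r = (3031)²/2 − 3.986×10¹⁴/2.158×10⁷ = -1.388×10⁷ J/kg.
Since ε = −μ/(2a), a = −μ/(2ε) = 1.436×10⁷ m = 14362 km.

a ≈ 14360 km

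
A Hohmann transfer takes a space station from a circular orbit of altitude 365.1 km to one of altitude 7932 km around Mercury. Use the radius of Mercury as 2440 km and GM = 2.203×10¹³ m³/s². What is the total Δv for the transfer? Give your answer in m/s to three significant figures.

r₁ = 2440 + 365.1 = 2805.1 km = 2.8051×10⁶ m.
r₂ = 2440 + 7932 = 10372 km = 1.0372×10⁷ m.
Transfer ellipse a_t = (r₁ + r₂)/2 = 6.589×10⁶ m.
At r₁: circular v_c1 = √(μ/r₁) = 2802 m/s; transfer-periherm v_p = √[μ(2/r₁ − 1/a_t)] = 3516 m/s.
Δv₁ = v_p − v_c1 = 713.7 m/s.
At r₂: circular v_c2 = √(μ/r₂) = 1457 m/s; transfer-apoherm v_a = √[μ(2/r₂ − 1/a_t)] = 950.9 m/s.
Δv₂ = v_c2 − v_a = 506.4 m/s.
Total Δv = Δv₁ + Δv₂ = 1220 m/s.

Δv_total ≈ 1220 m/s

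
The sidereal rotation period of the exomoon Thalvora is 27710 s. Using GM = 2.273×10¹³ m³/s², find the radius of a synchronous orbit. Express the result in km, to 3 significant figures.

A synchronous orbit has period T, so by Kepler's third law a = (μT²/4π²)^(1/3).
μT²/4π² = 2.273×10¹³ × (2.771×10⁴)² / 39.48 = 4.421×10²⁰ m³.
a = 7.618×10⁶ m = 7617.9 km.

r_sync ≈ 7620 km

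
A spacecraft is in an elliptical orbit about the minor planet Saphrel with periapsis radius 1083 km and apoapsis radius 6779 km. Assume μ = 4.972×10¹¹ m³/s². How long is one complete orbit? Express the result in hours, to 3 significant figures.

Semi-major axis a = (r_p + r_a)/2 = (1083.0 + 6779.0)/2 = 3931.0 km = 3.931×10⁶ m.
By Kepler's third law T = 2π√(a³/μ) = 2π × 1.105×10⁴ = 6.945×10⁴ s.
= 19.29 hours.

T ≈ 19.3 hours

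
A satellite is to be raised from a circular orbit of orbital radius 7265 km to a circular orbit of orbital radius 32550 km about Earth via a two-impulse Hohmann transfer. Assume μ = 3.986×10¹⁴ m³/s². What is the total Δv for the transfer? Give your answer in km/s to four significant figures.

r₁ = 7265 km = 7.265×10⁶ m.
r₂ = 32550 km = 3.255×10⁷ m.
Transfer ellipse a_t = (r₁ + r₂)/2 = 1.991×10⁷ m.
At r₁: circular v_c1 = √(μ/r₁) = 7407 m/s; transfer-perigee v_p = √[μ(2/r₁ − 1/a_t)] = 9471 m/s.
Δv₁ = v_p − v_c1 = 2064 m/s.
At r₂: circular v_c2 = √(μ/r₂) = 3499 m/s; transfer-apogee v_a = √[μ(2/r₂ − 1/a_t)] = 2114 m/s.
Δv₂ = v_c2 − v_a = 1385 m/s.
Total Δv = Δv₁ + Δv₂ = 3450 m/s = 3.450 km/s.

Δv_total ≈ 3.450 km/s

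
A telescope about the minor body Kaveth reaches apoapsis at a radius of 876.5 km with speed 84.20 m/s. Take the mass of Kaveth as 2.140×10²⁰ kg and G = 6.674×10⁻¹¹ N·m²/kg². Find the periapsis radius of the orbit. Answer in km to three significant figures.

μ = GM = 6.674×10⁻¹¹ × 2.140×10²⁰ = 1.428×10¹⁰ m³/s².
r_a = 8.765×10⁵ m.
Specific energy ε = v²/2 − μ/r = -1.275×10⁴ J/kg, so a = −μ/(2ε) = 5.601×10⁵ m.
The apsides satisfy r_p + r_a = 2a, so the periapsis radius is 2a − r_a = 2.437×10⁵ m = 243.69 km.

periapsis radius ≈ 244 km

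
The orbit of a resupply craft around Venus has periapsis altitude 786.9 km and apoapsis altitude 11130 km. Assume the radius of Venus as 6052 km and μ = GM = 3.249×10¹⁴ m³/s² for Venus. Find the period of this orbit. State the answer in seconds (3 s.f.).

r_p = 6052 + 786.9 = 6838.9 km = 6.8389×10⁶ m.
r_a = 6052 + 11130 = 17182 km = 1.7182×10⁷ m.
Semi-major axis a = (r_p + r_a)/2 = (6838.9 + 17182)/2 = 12010 km = 1.201×10⁷ m.
By Kepler's third law T = 2π√(a³/μ) = 2π × 2.309×10³ = 1.451×10⁴ s.

T ≈ 14500 seconds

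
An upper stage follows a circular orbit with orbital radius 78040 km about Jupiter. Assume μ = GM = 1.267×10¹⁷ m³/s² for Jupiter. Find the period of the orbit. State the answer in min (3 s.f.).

T ≈ 203 min

r = 78040 km = 7.804×10⁷ m.
Kepler's third law: T = 2π√(r³/μ) = 2π√((7.804×10⁷)³ / 1.267×10¹⁷).
r³/μ = 3.751×10⁶ s², so T = 2π × 1.937×10³ = 1.217×10⁴ s.
Converting: 1.217×10⁴ s ÷ 60.00 = 202.8 min.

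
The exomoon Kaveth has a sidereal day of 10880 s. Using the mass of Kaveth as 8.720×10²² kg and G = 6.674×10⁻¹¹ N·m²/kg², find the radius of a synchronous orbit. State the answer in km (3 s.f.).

μ = GM = 6.674×10⁻¹¹ × 8.720×10²² = 5.820×10¹² m³/s².
A synchronous orbit has period T, so by Kepler's third law a = (μT²/4π²)^(1/3).
μT²/4π² = 5.820×10¹² × (1.088×10⁴)² / 39.48 = 1.745×10¹⁹ m³.
a = 2.594×10⁶ m = 2593.8 km.

r_sync ≈ 2590 km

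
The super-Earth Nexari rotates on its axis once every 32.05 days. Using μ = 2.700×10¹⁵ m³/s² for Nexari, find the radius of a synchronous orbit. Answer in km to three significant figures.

T = 32.05 days = 2.769×10⁶ s.
A synchronous orbit has period T, so by Kepler's third law a = (μT²/4π²)^(1/3).
μT²/4π² = 2.700×10¹⁵ × (2.769×10⁶)² / 39.48 = 5.244×10²⁶ m³.
a = 8.064×10⁸ m = 8.0642×10⁵ km.

r_sync ≈ 8.06×10⁵ km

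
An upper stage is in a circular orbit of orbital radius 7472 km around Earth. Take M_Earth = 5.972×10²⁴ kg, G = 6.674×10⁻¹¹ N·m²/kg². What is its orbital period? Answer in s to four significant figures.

T ≈ 6428 s

μ = GM = 6.674×10⁻¹¹ × 5.972×10²⁴ = 3.986×10¹⁴ m³/s².
r = 7472 km = 7.472×10⁶ m.
Kepler's third law: T = 2π√(r³/μ) = 2π√((7.472×10⁶)³ / 3.986×10¹⁴).
r³/μ = 1.047×10⁶ s², so T = 2π × 1.023×10³ = 6.428×10³ s.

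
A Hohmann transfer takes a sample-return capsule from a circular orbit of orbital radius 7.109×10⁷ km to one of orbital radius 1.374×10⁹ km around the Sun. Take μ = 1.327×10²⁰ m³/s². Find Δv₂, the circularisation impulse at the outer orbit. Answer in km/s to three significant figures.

Δv ≈ 6.74 km/s

r₁ = 7.109×10⁷ km = 7.109×10¹⁰ m.
r₂ = 1.374×10⁹ km = 1.374×10¹² m.
Transfer ellipse a_t = (r₁ + r₂)/2 = 7.225×10¹¹ m.
At r₁: circular v_c1 = √(μ/r₁) = 43200 m/s; transfer-perihelion v_p = √[μ(2/r₁ − 1/a_t)] = 59580 m/s.
At r₂: circular v_c2 = √(μ/r₂) = 9827 m/s; transfer-aphelion v_a = √[μ(2/r₂ − 1/a_t)] = 3083 m/s.
Δv₂ = v_c2 − v_a = 6745 m/s.
= 6.745 km/s.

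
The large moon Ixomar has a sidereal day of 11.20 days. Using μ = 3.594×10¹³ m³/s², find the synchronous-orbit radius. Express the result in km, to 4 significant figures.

T = 11.20 days = 9.677×10⁵ s.
A synchronous orbit has period T, so by Kepler's third law a = (μT²/4π²)^(1/3).
μT²/4π² = 3.594×10¹³ × (9.677×10⁵)² / 39.48 = 8.525×10²³ m³.
a = 9.482×10⁷ m = 94819 km.

r_sync ≈ 94820 km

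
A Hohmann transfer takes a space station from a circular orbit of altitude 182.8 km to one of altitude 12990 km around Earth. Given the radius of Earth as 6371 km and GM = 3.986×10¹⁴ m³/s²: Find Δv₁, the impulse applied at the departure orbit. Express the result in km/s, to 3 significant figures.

Δv ≈ 1.73 km/s

r₁ = 6371 + 182.8 = 6553.8 km = 6.5538×10⁶ m.
r₂ = 6371 + 12990 = 19361 km = 1.9361×10⁷ m.
Transfer ellipse a_t = (r₁ + r₂)/2 = 1.296×10⁷ m.
At r₁: circular v_c1 = √(μ/r₁) = 7799 m/s; transfer-perigee v_p = √[μ(2/r₁ − 1/a_t)] = 9533 m/s.
Δv₁ = v_p − v_c1 = 1734 m/s.
= 1.734 km/s.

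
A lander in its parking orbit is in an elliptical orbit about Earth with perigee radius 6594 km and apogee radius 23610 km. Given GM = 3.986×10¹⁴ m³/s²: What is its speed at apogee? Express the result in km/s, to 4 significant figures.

Semi-major axis a = (r_p + r_a)/2 = 15102 km = 1.510×10⁷ m.
Vis-viva: v² = μ(2/r − 1/a) = 3.986×10¹⁴ × (8.471×10⁻⁸ − 6.622×10⁻⁸) = 7.371×10⁶ m²/s².
v = 2715 m/s = 2.715 km/s.

v ≈ 2.715 km/s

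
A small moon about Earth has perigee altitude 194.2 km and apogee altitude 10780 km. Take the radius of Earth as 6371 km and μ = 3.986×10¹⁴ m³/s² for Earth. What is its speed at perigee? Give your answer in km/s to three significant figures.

v ≈ 9.37 km/s

r_p = 6371 + 194.2 = 6565.2 km = 6.5652×10⁶ m.
r_a = 6371 + 10780 = 17151 km = 1.7151×10⁷ m.
Semi-major axis a = (r_p + r_a)/2 = 11858 km = 1.186×10⁷ m.
Vis-viva: v² = μ(2/r − 1/a) = 3.986×10¹⁴ × (3.046×10⁻⁷ − 8.433×10⁻⁸) = 8.781×10⁷ m²/s².
v = 9371 m/s = 9.371 km/s.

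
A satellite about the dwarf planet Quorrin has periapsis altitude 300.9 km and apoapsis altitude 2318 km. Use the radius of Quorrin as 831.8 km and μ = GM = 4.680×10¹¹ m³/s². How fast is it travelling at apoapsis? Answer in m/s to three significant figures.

r_p = 831.8 + 300.9 = 1132.7 km = 1.1327×10⁶ m.
r_a = 831.8 + 2318 = 3149.8 km = 3.1498×10⁶ m.
Semi-major axis a = (r_p + r_a)/2 = 2141.2 km = 2.141×10⁶ m.
Vis-viva: v² = μ(2/r − 1/a) = 4.680×10¹¹ × (6.350×10⁻⁷ − 4.670×10⁻⁷) = 7.860×10⁴ m²/s².
v = 280.4 m/s.

v ≈ 280 m/s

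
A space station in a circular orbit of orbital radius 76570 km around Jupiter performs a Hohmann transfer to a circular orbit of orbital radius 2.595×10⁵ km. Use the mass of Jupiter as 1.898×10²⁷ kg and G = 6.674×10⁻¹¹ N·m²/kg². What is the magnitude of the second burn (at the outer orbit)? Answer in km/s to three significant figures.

Δv ≈ 7.18 km/s

μ = GM = 6.674×10⁻¹¹ × 1.898×10²⁷ = 1.267×10¹⁷ m³/s².
r₁ = 76570 km = 7.657×10⁷ m.
r₂ = 2.595×10⁵ km = 2.595×10⁸ m.
Transfer ellipse a_t = (r₁ + r₂)/2 = 1.680×10⁸ m.
At r₁: circular v_c1 = √(μ/r₁) = 40670 m/s; transfer-perijove v_p = √[μ(2/r₁ − 1/a_t)] = 50550 m/s.
At r₂: circular v_c2 = √(μ/r₂) = 22090 m/s; transfer-apojove v_a = √[μ(2/r₂ − 1/a_t)] = 14910 m/s.
Δv₂ = v_c2 − v_a = 7180 m/s.
= 7.180 km/s.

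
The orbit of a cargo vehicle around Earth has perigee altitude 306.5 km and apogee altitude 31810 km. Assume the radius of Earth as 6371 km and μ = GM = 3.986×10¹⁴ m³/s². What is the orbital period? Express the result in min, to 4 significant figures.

r_p = 6371 + 306.5 = 6677.5 km = 6.6775×10⁶ m.
r_a = 6371 + 31810 = 38181 km = 3.8181×10⁷ m.
Semi-major axis a = (r_p + r_a)/2 = (6677.5 + 38181)/2 = 22429 km = 2.243×10⁷ m.
By Kepler's third law T = 2π√(a³/μ) = 2π × 5.321×10³ = 3.343×10⁴ s.
= 557.2 min.

T ≈ 557.2 min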